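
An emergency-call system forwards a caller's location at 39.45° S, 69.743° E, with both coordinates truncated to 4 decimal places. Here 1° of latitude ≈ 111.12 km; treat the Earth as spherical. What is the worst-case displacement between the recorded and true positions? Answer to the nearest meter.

Truncating at 4 decimal places can drop up to a full unit in the last place, so each coordinate may be off by as much as 0.0001°.
North–south component: 0.0001° × 111120 = 11.112 m.
E–W at 39.45°: 0.0001° × 111120 × cos 39.45° = 0.0001 × 111120 × 0.7722 ≈ 8.58046 m.
The two errors are perpendicular, so the maximum displacement is √(11.112² + 8.58046²) ≈ 14.0393 m.

14 meters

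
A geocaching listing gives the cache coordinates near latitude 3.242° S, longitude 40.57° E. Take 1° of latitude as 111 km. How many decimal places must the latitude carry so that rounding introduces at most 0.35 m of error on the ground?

6

One degree of latitude covers 111000 m.
N decimal places → at most half a unit in the last place, 0.5 × 10⁻ᴺ° = 111000/2 × 10⁻ᴺ m.
Setting 55500 × 10⁻ᴺ ≤ 0.35 gives 10ᴺ ≥ 1.586e+05, i.e. N ≥ 5.20.
At 5 places the error can reach 0.555 m, but 6 places keeps it to 0.0555 m.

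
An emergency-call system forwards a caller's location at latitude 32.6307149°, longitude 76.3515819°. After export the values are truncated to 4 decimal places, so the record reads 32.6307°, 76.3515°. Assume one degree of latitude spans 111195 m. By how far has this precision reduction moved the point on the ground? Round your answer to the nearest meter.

8 meters

Δlat = 32.6307149 − 32.6307 = +0.0000149°; Δlon = 76.3515819 − 76.3515 = +0.0000819°.
N–S: 0.0000149° × 111195 m/° = 1.65681 m.
E–W at 32.6307°: 0.0000819° × 111195 × cos 32.6307° = 0.0000819 × 111195 × 0.8422 ≈ 7.66947 m.
Combined displacement = (1.65681² + 7.66947²)^½ ≈ 7.84639 m.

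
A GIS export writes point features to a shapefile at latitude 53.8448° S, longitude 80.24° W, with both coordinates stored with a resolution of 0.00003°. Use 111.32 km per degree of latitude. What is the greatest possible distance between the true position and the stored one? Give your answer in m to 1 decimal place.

With a 0.00003° grid the true value lies within half a step, ±0.00003°/2 = ±1.5e-05°, of the stored one.
N–S: 1.5e-05° × 111320 m/° = 1.6698 m.
East–west component at 53.8448°: 1.5e-05° × 111320 × cos 53.8448° ≈ 1.5e-05 × 65676 ≈ 0.985139 m.
Combining orthogonally: (1.6698² + 0.985139²)^½ ≈ 1.93874 m.

1.9 m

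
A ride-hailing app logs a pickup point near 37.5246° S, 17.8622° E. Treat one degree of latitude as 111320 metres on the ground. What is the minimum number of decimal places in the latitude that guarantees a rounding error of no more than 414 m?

One degree of latitude covers 111320 m.
N decimal places → at most half a unit in the last place, 0.5 × 10⁻ᴺ° = 111320/2 × 10⁻ᴺ m.
Need 0.5 × 111320 × 10⁻ᴺ ≤ 414 → 10⁻ᴺ ≤ 7.438e-03, so N ≥ 2.13.
At 2 places the error can reach 557 m, but 3 places keeps it to 55.7 m.

3 decimal places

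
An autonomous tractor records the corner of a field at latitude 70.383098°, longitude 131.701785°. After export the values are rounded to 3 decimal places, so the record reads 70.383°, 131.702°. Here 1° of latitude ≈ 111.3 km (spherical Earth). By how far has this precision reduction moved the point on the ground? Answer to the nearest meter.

The latitude changed by +0.000098° and the longitude by -0.000215°.
N–S: 0.000098° × 111300 m/° = 10.9074 m.
E–W at 70.383°: -0.000215° × 111300 × cos 70.383° = -0.000215 × 111300 × 0.3357 ≈ -8.03388 m.
Combined displacement = (10.9074² + 8.03388²)^½ ≈ 13.5468 m.

14 meters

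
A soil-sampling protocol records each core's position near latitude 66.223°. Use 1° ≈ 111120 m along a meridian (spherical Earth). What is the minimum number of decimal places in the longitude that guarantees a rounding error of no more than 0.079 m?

At 66.223° one degree of longitude covers 111120 × cos 66.223° ≈ 111120 × 0.4032 ≈ 44801.1 m.
N decimal places → at most half a unit in the last place, 0.5 × 10⁻ᴺ° = 44801.1/2 × 10⁻ᴺ m.
Need 0.5 × 44801.1 × 10⁻ᴺ ≤ 0.079 → 10⁻ᴺ ≤ 3.527e-06, so N ≥ 5.45.
N = 5 would give 0.224 m (too coarse); N = 6 gives 0.0224 m ≤ 0.079 m.

6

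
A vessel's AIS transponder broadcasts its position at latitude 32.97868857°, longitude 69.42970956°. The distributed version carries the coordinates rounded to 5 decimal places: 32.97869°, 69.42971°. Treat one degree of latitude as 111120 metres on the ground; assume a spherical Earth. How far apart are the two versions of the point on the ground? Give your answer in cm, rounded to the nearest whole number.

16 cm

The latitude changed by -0.00000143° and the longitude by -0.00000044°.
N–S: -0.00000143° × 111120 m/° = -0.158902 m.
East–west at this latitude: -0.00000044° × 111120 × cos 32.9787° ≈ -0.00000044 × 93215.6 = -0.0410149 m.
Combined displacement = (0.158902² + 0.0410149²)^½ ≈ 0.16411 m.
That is 0.16411 m = 16.411 cm.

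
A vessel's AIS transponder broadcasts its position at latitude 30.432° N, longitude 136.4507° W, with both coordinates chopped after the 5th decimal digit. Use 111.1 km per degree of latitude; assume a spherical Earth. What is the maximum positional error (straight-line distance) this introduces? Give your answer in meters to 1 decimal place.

1.5 meters

Truncating at 5 decimal places can drop up to a full unit in the last place, so each coordinate may be off by as much as 1e-05°.
North–south component: 1e-05° × 111100 = 1.111 m.
E–W at 30.432°: 1e-05° × 111100 × cos 30.432° = 1e-05 × 111100 × 0.8622 ≈ 0.957939 m.
Worst case both components are at the extreme and orthogonal: √(1.111² + 0.957939²) ≈ 1.46696 m.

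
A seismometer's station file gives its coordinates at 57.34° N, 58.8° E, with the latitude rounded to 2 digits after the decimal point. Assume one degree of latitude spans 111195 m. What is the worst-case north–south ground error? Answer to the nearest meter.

556 meters

Rounding to 2 decimal places leaves the latitude within ±0.005° of the true value.
North–south distance: 0.005° × 111195 m/° = 555.975 m.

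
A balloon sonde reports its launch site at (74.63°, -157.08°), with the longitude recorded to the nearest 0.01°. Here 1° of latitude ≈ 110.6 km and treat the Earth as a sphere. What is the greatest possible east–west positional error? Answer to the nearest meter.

Rounding to 2 decimal places leaves the longitude within ±0.005° of the true value.
Parallels shrink by cos φ, so at 74.63° a degree of longitude is 110600 × 0.2651 ≈ 29314.7 m.
So at most 0.005° × 29314.7 ≈ 146.573 m east–west.

147 meters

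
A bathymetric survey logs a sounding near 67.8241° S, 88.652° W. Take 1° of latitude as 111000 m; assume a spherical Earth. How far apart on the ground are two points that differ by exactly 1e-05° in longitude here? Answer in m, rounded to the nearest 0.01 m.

0.42 m

1e-05° of longitude at 67.8241° is 1e-05 × 111000 × cos 67.8241° ≈ 1e-05 × 41897.1 = 0.418971 m.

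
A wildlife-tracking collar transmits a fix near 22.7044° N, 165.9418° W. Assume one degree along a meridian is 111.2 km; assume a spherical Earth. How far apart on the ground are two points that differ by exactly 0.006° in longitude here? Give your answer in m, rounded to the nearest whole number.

At 22.7044° a degree of longitude is 111200 × cos 22.7044° ≈ 102583 m, so 0.006° corresponds to 615.498 m.

615 m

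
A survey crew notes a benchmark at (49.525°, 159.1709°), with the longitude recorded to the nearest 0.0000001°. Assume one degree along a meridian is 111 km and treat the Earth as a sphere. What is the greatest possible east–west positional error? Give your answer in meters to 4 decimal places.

0.0036 meters

Rounding to 7 decimal places leaves the longitude within ±5e-08° of the true value.
At latitude 49.525° a degree of longitude spans 111000 m × cos 49.525° = 111000 × 0.6491 ≈ 72051.9 m.
East–west error: 5e-08° × 72051.9 m/° ≈ 0.00360259 m.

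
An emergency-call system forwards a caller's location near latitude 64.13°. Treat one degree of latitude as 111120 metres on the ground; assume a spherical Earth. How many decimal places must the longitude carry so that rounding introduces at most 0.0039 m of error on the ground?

7 decimal places

At 64.13° one degree of longitude covers 111120 × cos 64.13° ≈ 111120 × 0.4363 ≈ 48485.1 m.
Rounding to N decimal places gives at most 0.5 × 10⁻ᴺ degrees of error, i.e. 0.5 × 10⁻ᴺ × 48485.1 m.
Setting 24242.5 × 10⁻ᴺ ≤ 0.0039 gives 10ᴺ ≥ 6.216e+06, i.e. N ≥ 6.79.
At 6 places the error can reach 0.0242 m, but 7 places keeps it to 0.00242 m.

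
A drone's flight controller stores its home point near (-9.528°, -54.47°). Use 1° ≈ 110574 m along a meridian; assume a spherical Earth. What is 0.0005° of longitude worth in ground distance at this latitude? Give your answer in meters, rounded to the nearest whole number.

55 meters

At 9.528° a degree of longitude is 110574 × cos 9.528° ≈ 109049 m, so 0.0005° corresponds to 54.5243 m.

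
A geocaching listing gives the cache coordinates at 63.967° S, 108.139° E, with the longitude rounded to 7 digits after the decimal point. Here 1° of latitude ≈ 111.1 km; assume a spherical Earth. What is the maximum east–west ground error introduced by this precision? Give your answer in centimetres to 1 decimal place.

Rounding to 7 decimal places leaves the longitude within ±5e-08° of the true value.
At latitude 63.967° a degree of longitude spans 111100 m × cos 63.967° = 111100 × 0.4389 ≈ 48760.5 m.
Maximum E–W displacement: 5e-08 × 48760.5 = 0.00243803 m.
That is 0.00243803 m = 0.2438 cm.

0.2 centimetres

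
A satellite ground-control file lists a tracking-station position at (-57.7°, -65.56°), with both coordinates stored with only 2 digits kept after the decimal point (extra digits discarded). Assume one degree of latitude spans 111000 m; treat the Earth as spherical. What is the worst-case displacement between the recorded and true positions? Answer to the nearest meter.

1259 meters

Truncating at 2 decimal places can drop up to a full unit in the last place, so each coordinate may be off by as much as 0.01°.
North–south component: 0.01° × 111000 = 1110 m.
E–W at 57.7°: 0.01° × 111000 × cos 57.7° = 0.01 × 111000 × 0.5344 ≈ 593.131 m.
Worst case both components are at the extreme and orthogonal: √(1110² + 593.131²) ≈ 1258.53 m.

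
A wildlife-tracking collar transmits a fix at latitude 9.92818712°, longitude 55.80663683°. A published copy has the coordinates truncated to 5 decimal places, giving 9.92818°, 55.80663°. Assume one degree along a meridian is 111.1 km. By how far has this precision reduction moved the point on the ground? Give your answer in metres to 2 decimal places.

1.09 metres

The latitude changed by +0.00000712° and the longitude by +0.00000683°.
North–south shift: 0.00000712 × 111100 = 0.791032 m.
East–west at this latitude: 0.00000683° × 111100 × cos 9.92818° ≈ 0.00000683 × 109436 = 0.74745 m.
Hypotenuse of the two orthogonal shifts: √(0.791032² + 0.74745²) = 1.08831 m.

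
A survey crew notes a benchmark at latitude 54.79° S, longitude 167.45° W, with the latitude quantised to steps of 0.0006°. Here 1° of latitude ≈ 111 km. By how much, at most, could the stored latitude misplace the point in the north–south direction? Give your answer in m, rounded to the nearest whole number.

With a 0.0006° grid the true value lies within half a step, ±0.0006°/2 = ±0.0003°, of the stored one.
Along the meridian that is 0.0003° × 111000 m/° = 33.3 m.

33 m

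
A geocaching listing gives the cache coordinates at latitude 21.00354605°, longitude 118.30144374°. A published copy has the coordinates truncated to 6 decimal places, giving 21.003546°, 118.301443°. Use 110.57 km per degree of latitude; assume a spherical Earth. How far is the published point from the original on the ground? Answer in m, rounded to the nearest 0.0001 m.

0.0766 m

Δlat = 21.00354605 − 21.003546 = +0.00000005°; Δlon = 118.30144374 − 118.301443 = +0.00000074°.
N–S: 0.00000005° × 110570 m/° = 0.0055285 m.
East–west at this latitude: 0.00000074° × 110570 × cos 21.0035° ≈ 0.00000074 × 103224 = 0.0763854 m.
Distance: √(0.0055285² + 0.0763854²) ≈ 0.0765852 m.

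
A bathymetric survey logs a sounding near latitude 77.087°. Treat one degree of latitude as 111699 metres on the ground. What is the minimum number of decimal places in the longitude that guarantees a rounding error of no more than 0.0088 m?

At 77.087° one degree of longitude covers 111699 × cos 77.087° ≈ 111699 × 0.2235 ≈ 24961.5 m.
Rounding to N decimal places gives at most 0.5 × 10⁻ᴺ degrees of error, i.e. 0.5 × 10⁻ᴺ × 24961.5 m.
Setting 12480.8 × 10⁻ᴺ ≤ 0.0088 gives 10ᴺ ≥ 1.418e+06, i.e. N ≥ 6.15.
N = 6 would give 0.0125 m (too coarse); N = 7 gives 0.00125 m ≤ 0.0088 m.

7 decimal places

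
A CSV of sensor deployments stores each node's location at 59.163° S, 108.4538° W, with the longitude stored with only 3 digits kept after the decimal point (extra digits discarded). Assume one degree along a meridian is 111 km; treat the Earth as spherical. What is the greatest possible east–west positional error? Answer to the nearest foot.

187 feet

Truncating at 3 decimal places can drop up to a full unit in the last place, so the longitude may be off by as much as 0.001°.
Parallels shrink by cos φ, so at 59.163° a degree of longitude is 111000 × 0.5126 ≈ 56898.3 m.
East–west error: 0.001° × 56898.3 m/° ≈ 56.8983 m.
In feet: 56.8983 m ÷ 0.3048 ≈ 186.67 ft.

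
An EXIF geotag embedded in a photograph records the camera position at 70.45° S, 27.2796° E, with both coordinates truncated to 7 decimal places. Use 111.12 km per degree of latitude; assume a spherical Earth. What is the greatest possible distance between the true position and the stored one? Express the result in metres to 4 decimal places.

Truncating at 7 decimal places can drop up to a full unit in the last place, so each coordinate may be off by as much as 1e-07°.
Latitude error → 1e-07 × 111120 = 0.011112 m along the meridian.
Longitude error → 1e-07 × 111120 × cos 70.45° = 1e-07 × 111120 × 0.3346 ≈ 0.0037184 m.
The two errors are perpendicular, so the maximum displacement is √(0.011112² + 0.0037184²) ≈ 0.0117176 m.

0.0117 metres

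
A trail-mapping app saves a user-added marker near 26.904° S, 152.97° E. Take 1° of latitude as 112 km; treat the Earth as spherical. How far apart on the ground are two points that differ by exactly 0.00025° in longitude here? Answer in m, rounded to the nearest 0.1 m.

25.0 m

0.00025° of longitude at 26.904° is 0.00025 × 112000 × cos 26.904° ≈ 0.00025 × 99877.8 = 24.9694 m.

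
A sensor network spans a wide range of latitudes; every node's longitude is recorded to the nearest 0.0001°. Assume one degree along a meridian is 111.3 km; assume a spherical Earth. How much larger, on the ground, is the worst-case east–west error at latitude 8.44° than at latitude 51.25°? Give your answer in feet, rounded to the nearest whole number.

Rounding to 4 decimal places leaves the longitude within ±5e-05° of the true value.
Error at 8.44° = 5e-05° × 111300 × cos 8.44° ≈ 5.565 × 0.9892 = 5.5047 m.
At 51.25°: 5e-05° × 111300 × cos 51.25° = 5e-05 × 111300 × 0.6259 ≈ 3.4833 m.
Difference: 5.5047 − 3.4833 = 2.0215 m.
In feet: 2.02147 m ÷ 0.3048 ≈ 6.6321 ft.

7 feet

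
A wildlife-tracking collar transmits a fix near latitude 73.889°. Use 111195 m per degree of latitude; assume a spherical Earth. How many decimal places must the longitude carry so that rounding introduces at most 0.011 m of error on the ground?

7 decimal places

At 73.889° one degree of longitude covers 111195 × cos 73.889° ≈ 111195 × 0.2775 ≈ 30856.5 m.
Rounding to N decimal places gives at most 0.5 × 10⁻ᴺ degrees of error, i.e. 0.5 × 10⁻ᴺ × 30856.5 m.
Need 0.5 × 30856.5 × 10⁻ᴺ ≤ 0.011 → 10⁻ᴺ ≤ 7.130e-07, so N ≥ 6.15.
N = 6 would give 0.0154 m (too coarse); N = 7 gives 0.00154 m ≤ 0.011 m.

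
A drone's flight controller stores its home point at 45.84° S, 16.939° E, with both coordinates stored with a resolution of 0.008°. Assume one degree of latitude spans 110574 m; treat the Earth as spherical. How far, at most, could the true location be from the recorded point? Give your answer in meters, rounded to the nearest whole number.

With a 0.008° grid the true value lies within half a step, ±0.008°/2 = ±0.004°, of the stored one.
Latitude error → 0.004 × 110574 = 442.296 m along the meridian.
E–W at 45.84°: 0.004° × 110574 × cos 45.84° = 0.004 × 110574 × 0.6967 ≈ 308.132 m.
Worst case both components are at the extreme and orthogonal: √(442.296² + 308.132²) ≈ 539.046 m.

539 meters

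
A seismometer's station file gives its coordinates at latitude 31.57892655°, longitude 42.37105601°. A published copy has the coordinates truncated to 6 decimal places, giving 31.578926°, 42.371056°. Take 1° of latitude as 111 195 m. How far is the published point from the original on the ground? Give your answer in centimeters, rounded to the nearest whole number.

6 centimeters

Δlat = 31.57892655 − 31.578926 = +0.00000055°; Δlon = 42.37105601 − 42.371056 = +0.00000001°.
N–S: 0.00000055° × 111195 m/° = 0.0611572 m.
East–west at this latitude: 0.00000001° × 111195 × cos 31.5789° ≈ 0.00000001 × 94729.2 = 0.000947291 m.
Distance: √(0.0611572² + 0.000947291²) ≈ 0.0611646 m.
That is 0.0611646 m = 6.1165 cm.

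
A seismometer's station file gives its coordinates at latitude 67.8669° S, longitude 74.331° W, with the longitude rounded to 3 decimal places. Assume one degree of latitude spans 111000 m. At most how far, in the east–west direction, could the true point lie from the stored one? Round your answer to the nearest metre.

Rounding to 3 decimal places leaves the longitude within ±0.0005° of the true value.
Parallels shrink by cos φ, so at 67.8669° a degree of longitude is 111000 × 0.3768 ≈ 41820.3 m.
Maximum E–W displacement: 0.0005 × 41820.3 = 20.9102 m.

21 metres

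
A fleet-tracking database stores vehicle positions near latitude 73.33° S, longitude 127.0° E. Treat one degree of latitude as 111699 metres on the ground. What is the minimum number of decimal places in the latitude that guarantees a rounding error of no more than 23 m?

4

One degree of latitude covers 111699 m.
Rounding to N decimal places gives at most 0.5 × 10⁻ᴺ degrees of error, i.e. 0.5 × 10⁻ᴺ × 111699 m.
Need 0.5 × 111699 × 10⁻ᴺ ≤ 23 → 10⁻ᴺ ≤ 4.118e-04, so N ≥ 3.39.
So 4 decimal places suffice (5.58 m); 3 would allow up to 55.8 m.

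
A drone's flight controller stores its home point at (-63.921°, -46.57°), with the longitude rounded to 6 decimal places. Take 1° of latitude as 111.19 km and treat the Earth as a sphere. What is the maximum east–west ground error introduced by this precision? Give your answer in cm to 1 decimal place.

2.4 cm

Rounding to 6 decimal places leaves the longitude within ±5e-07° of the true value.
Parallels shrink by cos φ, so at 63.921° a degree of longitude is 111190 × 0.4396 ≈ 48880.2 m.
So at most 5e-07° × 48880.2 ≈ 0.0244401 m east–west.
That is 0.0244401 m = 2.444 cm.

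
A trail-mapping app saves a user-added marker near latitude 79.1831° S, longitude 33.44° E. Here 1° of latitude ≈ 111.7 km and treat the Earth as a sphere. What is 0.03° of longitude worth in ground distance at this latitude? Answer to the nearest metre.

At 79.1831° a degree of longitude is 111700 × cos 79.1831° ≈ 20962.9 m, so 0.03° corresponds to 628.886 m.

629 metres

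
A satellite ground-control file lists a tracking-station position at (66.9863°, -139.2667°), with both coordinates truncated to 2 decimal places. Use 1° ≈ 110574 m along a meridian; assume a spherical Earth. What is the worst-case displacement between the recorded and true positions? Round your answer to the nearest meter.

1187 meters

Truncating at 2 decimal places can drop up to a full unit in the last place, so each coordinate may be off by as much as 0.01°.
Latitude error → 0.01 × 110574 = 1105.74 m along the meridian.
Longitude error → 0.01 × 110574 × cos 66.9863° = 0.01 × 110574 × 0.3910 ≈ 432.29 m.
The two errors are perpendicular, so the maximum displacement is √(1105.74² + 432.29²) ≈ 1187.24 m.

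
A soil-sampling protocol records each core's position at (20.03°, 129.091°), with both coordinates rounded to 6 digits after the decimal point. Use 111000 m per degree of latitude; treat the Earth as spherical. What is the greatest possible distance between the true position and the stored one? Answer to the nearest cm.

8 cm

Rounding to 6 decimal places leaves each coordinate within ±5e-07° of the true value.
N–S: 5e-07° × 111000 m/° = 0.0555 m.
E–W at 20.03°: 5e-07° × 111000 × cos 20.03° = 5e-07 × 111000 × 0.9395 ≈ 0.052143 m.
Worst case both components are at the extreme and orthogonal: √(0.0555² + 0.052143²) ≈ 0.0761521 m.
That is 0.0761521 m = 7.6152 cm.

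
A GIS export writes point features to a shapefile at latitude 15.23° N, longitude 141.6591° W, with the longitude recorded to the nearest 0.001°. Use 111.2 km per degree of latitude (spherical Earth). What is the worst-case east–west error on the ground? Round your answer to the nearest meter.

Rounding to 3 decimal places leaves the longitude within ±0.0005° of the true value.
One degree of longitude at 15.23° is 111200 × cos 15.23° ≈ 111200 × 0.9649 = 107295 m.
Maximum E–W displacement: 0.0005 × 107295 = 53.6473 m.

54 meters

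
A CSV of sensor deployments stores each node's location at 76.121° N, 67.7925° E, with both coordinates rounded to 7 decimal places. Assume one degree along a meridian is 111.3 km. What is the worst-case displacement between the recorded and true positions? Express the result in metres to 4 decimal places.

Rounding to 7 decimal places leaves each coordinate within ±5e-08° of the true value.
Latitude error → 5e-08 × 111300 = 0.005565 m along the meridian.
East–west component at 76.121°: 5e-08° × 111300 × cos 76.121° ≈ 5e-08 × 26697.8 ≈ 0.00133489 m.
Combining orthogonally: (0.005565² + 0.00133489²)^½ ≈ 0.00572286 m.

0.0057 metres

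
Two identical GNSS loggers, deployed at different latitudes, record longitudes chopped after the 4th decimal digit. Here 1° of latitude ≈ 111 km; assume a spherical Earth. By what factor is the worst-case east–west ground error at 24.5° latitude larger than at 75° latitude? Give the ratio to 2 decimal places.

Truncating at 4 decimal places can drop up to a full unit in the last place, so the longitude may be off by as much as 0.0001°.
Error at 24.5° = 0.0001° × 111000 × cos 24.5° ≈ 11.1 × 0.9100 = 10.101 m.
At 75°: 0.0001° × 111000 × cos 75° = 0.0001 × 111000 × 0.2588 ≈ 2.8729 m.
The ratio reduces to cos 24.5° / cos 75° = 0.9100/0.2588 ≈ 3.5158.

3.52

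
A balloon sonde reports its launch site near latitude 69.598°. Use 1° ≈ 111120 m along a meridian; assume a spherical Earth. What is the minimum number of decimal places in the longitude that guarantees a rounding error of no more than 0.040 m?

At 69.598° one degree of longitude covers 111120 × cos 69.598° ≈ 111120 × 0.3486 ≈ 38737 m.
With N decimal places the half-ulp bound is 0.5·10⁻ᴺ°, or 0.5·10⁻ᴺ × 38737 m on the ground.
Need 0.5 × 38737 × 10⁻ᴺ ≤ 0.040 → 10⁻ᴺ ≤ 2.065e-06, so N ≥ 5.69.
N = 5 would give 0.194 m (too coarse); N = 6 gives 0.0194 m ≤ 0.040 m.

6 decimal places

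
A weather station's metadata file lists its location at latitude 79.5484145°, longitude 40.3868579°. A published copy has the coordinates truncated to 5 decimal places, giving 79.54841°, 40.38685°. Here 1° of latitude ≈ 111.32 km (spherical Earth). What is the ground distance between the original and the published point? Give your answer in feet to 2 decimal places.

Δlat = 79.5484145 − 79.54841 = +0.0000045°; Δlon = 40.3868579 − 40.38685 = +0.0000079°.
N–S: 0.0000045° × 111320 m/° = 0.50094 m.
East–west at this latitude: 0.0000079° × 111320 × cos 79.5484° ≈ 0.0000079 × 20194 = 0.159532 m.
Combined displacement = (0.50094² + 0.159532²)^½ ≈ 0.525729 m.
Converting: 0.525729 m × 3.2808 ft/m ≈ 1.7248 ft.

1.72 feet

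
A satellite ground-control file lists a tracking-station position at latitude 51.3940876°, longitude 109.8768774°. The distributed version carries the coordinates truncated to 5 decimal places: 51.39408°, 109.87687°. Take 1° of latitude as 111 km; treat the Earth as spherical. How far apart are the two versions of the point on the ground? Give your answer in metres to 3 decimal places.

Δlat = 51.3940876 − 51.39408 = +0.0000076°; Δlon = 109.8768774 − 109.87687 = +0.0000074°.
North–south shift: 0.0000076 × 111000 = 0.8436 m.
E–W at 51.3941°: 0.0000074° × 111000 × cos 51.3941° = 0.0000074 × 111000 × 0.6240 ≈ 0.512521 m.
Hypotenuse of the two orthogonal shifts: √(0.8436² + 0.512521²) = 0.987086 m.

0.987 metres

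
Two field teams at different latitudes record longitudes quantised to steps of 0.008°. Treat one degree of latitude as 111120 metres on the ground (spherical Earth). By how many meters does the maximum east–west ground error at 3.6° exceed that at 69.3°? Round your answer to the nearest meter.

With a 0.008° grid the true value lies within half a step, ±0.008°/2 = ±0.004°, of the stored one.
At 3.6°: 0.004° × 111120 × cos 3.6° = 0.004 × 111120 × 0.9980 ≈ 443.6 m.
Error at 69.3° = 0.004° × 111120 × cos 69.3° ≈ 444.48 × 0.3535 = 157.11 m.
So the lower-latitude error exceeds the higher by 443.6 − 157.11 = 286.49 m.

286 meters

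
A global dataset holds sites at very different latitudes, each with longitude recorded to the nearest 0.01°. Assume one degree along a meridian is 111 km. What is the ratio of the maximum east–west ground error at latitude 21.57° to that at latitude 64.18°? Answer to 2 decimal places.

Rounding to 2 decimal places leaves the longitude within ±0.005° of the true value.
Error at 21.57° = 0.005° × 111000 × cos 21.57° ≈ 555 × 0.9300 = 516.13 m.
Error at 64.18° = 0.005° × 111000 × cos 64.18° ≈ 555 × 0.4355 = 241.73 m.
Ratio: 516.13 / 241.73 = cos 21.57° / cos 64.18° ≈ 2.1352.

2.14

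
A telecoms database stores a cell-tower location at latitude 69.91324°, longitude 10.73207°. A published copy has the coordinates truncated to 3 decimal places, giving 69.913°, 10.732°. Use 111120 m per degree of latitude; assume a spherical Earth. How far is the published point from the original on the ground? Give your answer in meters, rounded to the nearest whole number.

Δlat = 69.91324 − 69.913 = +0.00024°; Δlon = 10.73207 − 10.732 = +0.00007°.
N–S: 0.00024° × 111120 m/° = 26.6688 m.
East–west at this latitude: 0.00007° × 111120 × cos 69.913° ≈ 0.00007 × 38163.8 = 2.67147 m.
Distance: √(26.6688² + 2.67147²) ≈ 26.8023 m.

27 meters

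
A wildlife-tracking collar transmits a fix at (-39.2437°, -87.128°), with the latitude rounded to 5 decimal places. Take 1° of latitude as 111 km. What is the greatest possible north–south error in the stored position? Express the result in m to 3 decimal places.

Rounding to 5 decimal places leaves the latitude within ±5e-06° of the true value.
Along the meridian that is 5e-06° × 111000 m/° = 0.555 m.

0.555 m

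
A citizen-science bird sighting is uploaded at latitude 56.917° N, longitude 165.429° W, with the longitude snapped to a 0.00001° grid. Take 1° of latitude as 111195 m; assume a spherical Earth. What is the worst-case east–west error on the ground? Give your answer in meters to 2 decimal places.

With a 0.00001° grid the true value lies within half a step, ±0.00001°/2 = ±5e-06°, of the stored one.
One degree of longitude at 56.917° is 111195 × cos 56.917° ≈ 111195 × 0.5459 = 60696.2 m.
Maximum E–W displacement: 5e-06 × 60696.2 = 0.303481 m.

0.30 meters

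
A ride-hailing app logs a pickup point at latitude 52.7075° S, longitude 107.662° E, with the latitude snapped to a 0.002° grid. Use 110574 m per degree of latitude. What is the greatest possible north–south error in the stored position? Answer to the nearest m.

With a 0.002° grid the true value lies within half a step, ±0.002°/2 = ±0.001°, of the stored one.
So the N–S error is at most 0.001 × 110574 = 110.574 m.

111 m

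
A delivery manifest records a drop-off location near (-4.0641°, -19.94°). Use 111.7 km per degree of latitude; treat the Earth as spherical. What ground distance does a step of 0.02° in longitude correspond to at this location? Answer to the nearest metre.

0.02° of longitude at 4.0641° is 0.02 × 111700 × cos 4.0641° ≈ 0.02 × 111419 = 2228.38 m.

2228 metres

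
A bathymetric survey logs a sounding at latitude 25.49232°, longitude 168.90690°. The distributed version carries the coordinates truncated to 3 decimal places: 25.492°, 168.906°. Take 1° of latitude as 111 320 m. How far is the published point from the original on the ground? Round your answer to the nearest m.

97 m

Δlat = 25.49232 − 25.492 = +0.00032°; Δlon = 168.90690 − 168.906 = +0.00090°.
N–S: 0.00032° × 111320 m/° = 35.6224 m.
East–west at this latitude: 0.00090° × 111320 × cos 25.492° ≈ 0.00090 × 100482 = 90.4342 m.
Distance: √(35.6224² + 90.4342²) ≈ 97.1973 m.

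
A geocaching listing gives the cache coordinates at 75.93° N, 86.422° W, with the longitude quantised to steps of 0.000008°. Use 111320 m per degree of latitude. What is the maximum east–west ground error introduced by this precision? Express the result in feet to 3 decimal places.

With a 0.000008° grid the true value lies within half a step, ±0.000008°/2 = ±4e-06°, of the stored one.
At latitude 75.93° a degree of longitude spans 111320 m × cos 75.93° = 111320 × 0.2431 ≈ 27062.7 m.
Maximum E–W displacement: 4e-06 × 27062.7 = 0.108251 m.
Converting: 0.108251 m × 3.2808 ft/m ≈ 0.35515 ft.

0.355 feet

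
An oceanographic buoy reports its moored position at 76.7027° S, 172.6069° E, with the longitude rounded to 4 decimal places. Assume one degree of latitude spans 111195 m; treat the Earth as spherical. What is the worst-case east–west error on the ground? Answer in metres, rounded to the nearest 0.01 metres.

Rounding to 4 decimal places leaves the longitude within ±5e-05° of the true value.
Parallels shrink by cos φ, so at 76.7027° a degree of longitude is 111195 × 0.2300 ≈ 25575.3 m.
So at most 5e-05° × 25575.3 ≈ 1.27876 m east–west.

1.28 metres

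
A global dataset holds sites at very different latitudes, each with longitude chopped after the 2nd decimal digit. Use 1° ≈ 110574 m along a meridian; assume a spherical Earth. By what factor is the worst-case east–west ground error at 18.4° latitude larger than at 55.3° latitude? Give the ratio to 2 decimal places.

Truncating at 2 decimal places can drop up to a full unit in the last place, so the longitude may be off by as much as 0.01°.
Error at 18.4° = 0.01° × 110574 × cos 18.4° ≈ 1105.7 × 0.9489 = 1049.2 m.
Error at 55.3° = 0.01° × 110574 × cos 55.3° ≈ 1105.7 × 0.5693 = 629.48 m.
The ratio reduces to cos 18.4° / cos 55.3° = 0.9489/0.5693 ≈ 1.6668.

1.67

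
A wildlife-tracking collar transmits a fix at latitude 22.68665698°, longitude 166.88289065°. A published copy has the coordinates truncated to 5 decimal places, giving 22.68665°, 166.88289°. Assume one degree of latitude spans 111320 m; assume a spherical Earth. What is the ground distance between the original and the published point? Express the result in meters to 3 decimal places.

0.780 meters

Δlat = 22.68665698 − 22.68665 = +0.00000698°; Δlon = 166.88289065 − 166.88289 = +0.00000065°.
N–S: 0.00000698° × 111320 m/° = 0.777014 m.
East–west at this latitude: 0.00000065° × 111320 × cos 22.6867° ≈ 0.00000065 × 102707 = 0.0667595 m.
Combined displacement = (0.777014² + 0.0667595²)^½ ≈ 0.779876 m.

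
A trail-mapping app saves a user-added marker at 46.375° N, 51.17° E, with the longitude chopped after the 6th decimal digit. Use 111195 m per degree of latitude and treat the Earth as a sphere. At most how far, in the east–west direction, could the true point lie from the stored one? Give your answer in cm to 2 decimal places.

Truncating at 6 decimal places can drop up to a full unit in the last place, so the longitude may be off by as much as 1e-06°.
One degree of longitude at 46.375° is 111195 × cos 46.375° ≈ 111195 × 0.6899 = 76717.4 m.
Maximum E–W displacement: 1e-06 × 76717.4 = 0.0767174 m.
That is 0.0767174 m = 7.6717 cm.

7.67 cm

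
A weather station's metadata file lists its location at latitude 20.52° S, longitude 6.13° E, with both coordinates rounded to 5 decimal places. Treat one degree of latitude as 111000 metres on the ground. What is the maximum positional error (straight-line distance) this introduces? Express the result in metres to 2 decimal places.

0.76 metres

Rounding to 5 decimal places leaves each coordinate within ±5e-06° of the true value.
Latitude error → 5e-06 × 111000 = 0.555 m along the meridian.
E–W at 20.52°: 5e-06° × 111000 × cos 20.52° = 5e-06 × 111000 × 0.9365 ≈ 0.519785 m.
Combining orthogonally: (0.555² + 0.519785²)^½ ≈ 0.760396 m.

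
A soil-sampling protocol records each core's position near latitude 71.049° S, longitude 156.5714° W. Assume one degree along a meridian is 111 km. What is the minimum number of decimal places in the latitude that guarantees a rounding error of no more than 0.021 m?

7 decimal places

One degree of latitude covers 111000 m.
N decimal places → at most half a unit in the last place, 0.5 × 10⁻ᴺ° = 111000/2 × 10⁻ᴺ m.
Setting 55500 × 10⁻ᴺ ≤ 0.021 gives 10ᴺ ≥ 2.643e+06, i.e. N ≥ 6.42.
At 6 places the error can reach 0.0555 m, but 7 places keeps it to 0.00555 m.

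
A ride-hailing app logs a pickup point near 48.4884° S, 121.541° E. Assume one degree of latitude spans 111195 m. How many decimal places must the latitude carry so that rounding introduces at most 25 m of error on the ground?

4 decimal places

One degree of latitude covers 111195 m.
With N decimal places the half-ulp bound is 0.5·10⁻ᴺ°, or 0.5·10⁻ᴺ × 111195 m on the ground.
Setting 55597.5 × 10⁻ᴺ ≤ 25 gives 10ᴺ ≥ 2224, i.e. N ≥ 3.35.
So 4 decimal places suffice (5.56 m); 3 would allow up to 55.6 m.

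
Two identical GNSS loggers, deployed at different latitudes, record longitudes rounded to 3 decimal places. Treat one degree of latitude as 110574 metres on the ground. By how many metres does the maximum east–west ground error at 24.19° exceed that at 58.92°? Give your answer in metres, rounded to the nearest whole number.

22 metres

Rounding to 3 decimal places leaves the longitude within ±0.0005° of the true value.
Error at 24.19° = 0.0005° × 110574 × cos 24.19° ≈ 55.287 × 0.9122 = 50.432 m.
Error at 58.92° = 0.0005° × 110574 × cos 58.92° ≈ 55.287 × 0.5162 = 28.541 m.
Difference: 50.432 − 28.541 = 21.891 m.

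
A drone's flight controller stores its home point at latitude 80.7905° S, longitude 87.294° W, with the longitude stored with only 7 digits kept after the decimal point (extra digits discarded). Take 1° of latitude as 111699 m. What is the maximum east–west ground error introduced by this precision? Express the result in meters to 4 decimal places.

0.0018 meters

Truncating at 7 decimal places can drop up to a full unit in the last place, so the longitude may be off by as much as 1e-07°.
Parallels shrink by cos φ, so at 80.7905° a degree of longitude is 111699 × 0.1600 ≈ 17876.9 m.
East–west error: 1e-07° × 17876.9 m/° ≈ 0.00178769 m.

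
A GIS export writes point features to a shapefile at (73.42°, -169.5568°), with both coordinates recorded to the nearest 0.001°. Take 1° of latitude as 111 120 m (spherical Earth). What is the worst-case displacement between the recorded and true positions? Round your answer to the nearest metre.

Rounding to 3 decimal places leaves each coordinate within ±0.0005° of the true value.
N–S: 0.0005° × 111120 m/° = 55.56 m.
East–west component at 73.42°: 0.0005° × 111120 × cos 73.42° ≈ 0.0005 × 31708.5 ≈ 15.8543 m.
Combining orthogonally: (55.56² + 15.8543²)^½ ≈ 57.7778 m.

58 metres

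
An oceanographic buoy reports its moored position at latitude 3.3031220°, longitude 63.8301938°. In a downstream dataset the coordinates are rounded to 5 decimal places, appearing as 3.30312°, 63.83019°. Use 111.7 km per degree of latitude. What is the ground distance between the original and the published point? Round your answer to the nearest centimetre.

48 centimetres

The latitude changed by +0.0000020° and the longitude by +0.0000038°.
North–south shift: 0.0000020 × 111700 = 0.2234 m.
East–west at this latitude: 0.0000038° × 111700 × cos 3.30312° ≈ 0.0000038 × 111514 = 0.423755 m.
Combined displacement = (0.2234² + 0.423755²)^½ ≈ 0.479036 m.
That is 0.479036 m = 47.904 cm.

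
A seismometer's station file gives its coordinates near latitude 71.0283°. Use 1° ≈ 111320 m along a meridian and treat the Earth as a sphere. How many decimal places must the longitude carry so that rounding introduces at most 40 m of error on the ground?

3 decimal places

At 71.0283° one degree of longitude covers 111320 × cos 71.0283° ≈ 111320 × 0.3251 ≈ 36190.3 m.
With N decimal places the half-ulp bound is 0.5·10⁻ᴺ°, or 0.5·10⁻ᴺ × 36190.3 m on the ground.
Need 0.5 × 36190.3 × 10⁻ᴺ ≤ 40 → 10⁻ᴺ ≤ 2.211e-03, so N ≥ 2.66.
N = 2 would give 181 m (too coarse); N = 3 gives 18.1 m ≤ 40 m.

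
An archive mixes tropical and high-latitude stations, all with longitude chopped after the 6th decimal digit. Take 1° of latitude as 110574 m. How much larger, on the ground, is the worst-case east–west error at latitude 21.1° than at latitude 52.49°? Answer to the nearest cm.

Truncating at 6 decimal places can drop up to a full unit in the last place, so the longitude may be off by as much as 1e-06°.
At 21.1°: 1e-06° × 110574 × cos 21.1° = 1e-06 × 110574 × 0.9330 ≈ 0.10316 m.
At 52.49°: 1e-06° × 110574 × cos 52.49° = 1e-06 × 110574 × 0.6089 ≈ 0.067328 m.
So the lower-latitude error exceeds the higher by 0.10316 − 0.067328 = 0.035832 m.
That is 0.0358319 m = 3.5832 cm.

4 cm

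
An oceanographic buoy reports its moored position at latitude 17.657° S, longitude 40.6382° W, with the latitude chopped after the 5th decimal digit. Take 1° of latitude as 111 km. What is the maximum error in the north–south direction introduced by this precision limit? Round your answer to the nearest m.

1 m

Truncating at 5 decimal places can drop up to a full unit in the last place, so the latitude may be off by as much as 1e-05°.
North–south distance: 1e-05° × 111000 m/° = 1.11 m.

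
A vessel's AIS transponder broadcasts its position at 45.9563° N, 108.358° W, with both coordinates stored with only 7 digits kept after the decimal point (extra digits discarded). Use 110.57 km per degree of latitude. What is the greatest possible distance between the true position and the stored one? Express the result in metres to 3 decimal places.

Truncating at 7 decimal places can drop up to a full unit in the last place, so each coordinate may be off by as much as 1e-07°.
N–S: 1e-07° × 110570 m/° = 0.011057 m.
East–west component at 45.9563°: 1e-07° × 110570 × cos 45.9563° ≈ 1e-07 × 76869 ≈ 0.0076869 m.
Combining orthogonally: (0.011057² + 0.0076869²)^½ ≈ 0.0134665 m.

0.013 metres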